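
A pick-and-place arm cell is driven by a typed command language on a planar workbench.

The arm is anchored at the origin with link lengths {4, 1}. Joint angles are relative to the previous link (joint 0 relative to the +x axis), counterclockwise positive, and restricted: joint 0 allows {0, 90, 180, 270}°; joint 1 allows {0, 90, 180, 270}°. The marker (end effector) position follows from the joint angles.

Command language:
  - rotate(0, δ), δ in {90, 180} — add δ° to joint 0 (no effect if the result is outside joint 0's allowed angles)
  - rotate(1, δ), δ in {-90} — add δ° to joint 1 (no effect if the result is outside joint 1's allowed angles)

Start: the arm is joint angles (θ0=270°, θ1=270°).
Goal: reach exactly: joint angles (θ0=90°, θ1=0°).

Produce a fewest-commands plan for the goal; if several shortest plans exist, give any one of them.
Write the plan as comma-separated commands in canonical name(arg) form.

rotate(0, 180), rotate(1, -90), rotate(1, -90), rotate(1, -90)

t0: joint angles (θ0=270°, θ1=270°)
t=1 rotate(0, 180) ⇒ joint angles (θ0=90°, θ1=270°)
t=2 rotate(1, -90) ⇒ joint angles (θ0=90°, θ1=180°)
t=3 rotate(1, -90) ⇒ joint angles (θ0=90°, θ1=90°)
t=4 rotate(1, -90) ⇒ joint angles (θ0=90°, θ1=0°)
no 3-step plan works, so 4 is optimal.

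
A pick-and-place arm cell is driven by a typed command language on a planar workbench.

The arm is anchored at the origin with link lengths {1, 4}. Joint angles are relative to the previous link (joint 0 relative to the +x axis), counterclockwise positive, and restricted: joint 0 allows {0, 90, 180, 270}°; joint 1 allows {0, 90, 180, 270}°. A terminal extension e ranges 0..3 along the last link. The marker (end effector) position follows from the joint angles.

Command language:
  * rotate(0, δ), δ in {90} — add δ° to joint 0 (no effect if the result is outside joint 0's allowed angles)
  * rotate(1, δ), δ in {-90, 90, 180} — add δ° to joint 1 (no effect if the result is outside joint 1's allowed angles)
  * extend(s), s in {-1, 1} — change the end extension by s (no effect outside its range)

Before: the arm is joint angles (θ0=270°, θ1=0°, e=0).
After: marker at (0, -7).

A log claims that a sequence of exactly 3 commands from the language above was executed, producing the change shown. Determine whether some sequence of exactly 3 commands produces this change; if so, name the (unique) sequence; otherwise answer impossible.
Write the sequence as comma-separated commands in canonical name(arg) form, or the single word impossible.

extend(-1), extend(1), extend(1)

key: order matters: swapping extend(-1) and extend(1) lands elsewhere
start: joint angles (θ0=270°, θ1=0°, e=0)
t=1 extend(-1) ⇒ joint angles (θ0=270°, θ1=0°, e=0)
t=2 extend(1) ⇒ joint angles (θ0=270°, θ1=0°, e=1)
t=3 extend(1) ⇒ joint angles (θ0=270°, θ1=0°, e=2)
all 216 alternatives checked — unique.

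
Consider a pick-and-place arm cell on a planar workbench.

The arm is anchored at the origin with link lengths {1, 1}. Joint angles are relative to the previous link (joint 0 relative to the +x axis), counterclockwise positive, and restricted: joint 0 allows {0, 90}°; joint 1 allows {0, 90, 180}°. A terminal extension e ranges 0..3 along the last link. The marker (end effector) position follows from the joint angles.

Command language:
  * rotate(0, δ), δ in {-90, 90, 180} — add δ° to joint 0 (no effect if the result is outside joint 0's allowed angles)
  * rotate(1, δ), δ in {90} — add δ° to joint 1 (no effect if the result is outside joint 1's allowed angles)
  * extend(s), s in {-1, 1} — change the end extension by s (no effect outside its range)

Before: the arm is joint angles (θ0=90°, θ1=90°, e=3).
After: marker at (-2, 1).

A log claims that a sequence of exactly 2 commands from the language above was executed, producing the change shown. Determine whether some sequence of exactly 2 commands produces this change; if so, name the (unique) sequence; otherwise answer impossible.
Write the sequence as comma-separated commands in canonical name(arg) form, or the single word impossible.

extend(-1), extend(-1)

initial: joint angles (θ0=90°, θ1=90°, e=3)
[1] after extend(-1): joint angles (θ0=90°, θ1=90°, e=2)
[2] after extend(-1): joint angles (θ0=90°, θ1=90°, e=1)
no other 2-command option fits: unique.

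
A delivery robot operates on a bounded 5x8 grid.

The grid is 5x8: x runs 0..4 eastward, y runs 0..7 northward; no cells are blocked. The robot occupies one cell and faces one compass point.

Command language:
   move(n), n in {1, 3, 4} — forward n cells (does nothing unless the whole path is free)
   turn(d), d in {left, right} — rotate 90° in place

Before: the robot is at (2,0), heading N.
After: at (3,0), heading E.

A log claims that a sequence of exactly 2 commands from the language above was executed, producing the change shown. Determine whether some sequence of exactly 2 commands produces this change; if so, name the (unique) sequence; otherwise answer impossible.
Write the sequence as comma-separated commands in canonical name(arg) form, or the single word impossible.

turn(right), move(1)

key: position moved to (3,0) AND the heading swung to E — translation plus rotation needed
start: at (2,0), heading N
[1] after turn(right): at (2,0), heading E
[2] after move(1): at (3,0), heading E
all 25 alternatives checked — unique.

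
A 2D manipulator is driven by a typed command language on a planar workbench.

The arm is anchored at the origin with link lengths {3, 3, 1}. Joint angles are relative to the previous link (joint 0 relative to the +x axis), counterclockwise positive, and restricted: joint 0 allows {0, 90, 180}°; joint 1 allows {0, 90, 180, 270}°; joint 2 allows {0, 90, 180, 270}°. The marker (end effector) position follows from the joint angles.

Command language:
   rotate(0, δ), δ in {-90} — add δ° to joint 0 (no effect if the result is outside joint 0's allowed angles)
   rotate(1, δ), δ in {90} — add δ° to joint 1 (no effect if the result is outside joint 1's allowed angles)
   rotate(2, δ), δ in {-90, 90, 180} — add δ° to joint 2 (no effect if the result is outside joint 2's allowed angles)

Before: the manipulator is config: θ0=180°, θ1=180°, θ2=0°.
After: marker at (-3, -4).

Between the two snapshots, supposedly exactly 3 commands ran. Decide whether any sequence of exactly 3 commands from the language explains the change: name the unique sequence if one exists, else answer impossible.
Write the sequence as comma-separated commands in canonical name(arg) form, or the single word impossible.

begin: config: θ0=180°, θ1=180°, θ2=0°
step 1 (rotate(1, 90)): config: θ0=180°, θ1=270°, θ2=0°
step 2 (rotate(1, 90)): config: θ0=180°, θ1=0°, θ2=0°
step 3 (rotate(1, 90)): config: θ0=180°, θ1=90°, θ2=0°
no rival 3-sequence matches.

rotate(1, 90), rotate(1, 90), rotate(1, 90)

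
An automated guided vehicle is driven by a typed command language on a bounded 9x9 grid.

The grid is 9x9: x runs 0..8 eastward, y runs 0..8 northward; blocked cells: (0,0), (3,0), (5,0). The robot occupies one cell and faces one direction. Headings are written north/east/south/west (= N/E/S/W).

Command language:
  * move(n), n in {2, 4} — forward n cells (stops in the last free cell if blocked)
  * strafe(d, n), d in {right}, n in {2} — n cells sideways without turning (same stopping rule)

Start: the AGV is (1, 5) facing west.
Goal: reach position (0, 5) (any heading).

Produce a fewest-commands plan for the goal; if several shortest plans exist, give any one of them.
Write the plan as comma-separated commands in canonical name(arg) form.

move(2)

initial: (1, 5) facing west
t=1 move(2) ⇒ (0, 5) facing west
shorter routes all fall short; 1 is best.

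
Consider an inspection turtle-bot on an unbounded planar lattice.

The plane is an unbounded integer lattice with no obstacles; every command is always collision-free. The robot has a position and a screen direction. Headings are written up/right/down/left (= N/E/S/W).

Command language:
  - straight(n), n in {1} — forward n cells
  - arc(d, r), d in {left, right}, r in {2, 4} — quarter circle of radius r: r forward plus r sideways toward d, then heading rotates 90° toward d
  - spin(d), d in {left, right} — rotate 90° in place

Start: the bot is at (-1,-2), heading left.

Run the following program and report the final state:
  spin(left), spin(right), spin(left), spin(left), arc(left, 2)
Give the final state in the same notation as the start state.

at (1,0), heading up

begin: at (-1,-2), heading left
[1] after spin(left): at (-1,-2), heading down
[2] after spin(right): at (-1,-2), heading left
[3] after spin(left): at (-1,-2), heading down
[4] after spin(left): at (-1,-2), heading right
[5] after arc(left, 2): at (1,0), heading up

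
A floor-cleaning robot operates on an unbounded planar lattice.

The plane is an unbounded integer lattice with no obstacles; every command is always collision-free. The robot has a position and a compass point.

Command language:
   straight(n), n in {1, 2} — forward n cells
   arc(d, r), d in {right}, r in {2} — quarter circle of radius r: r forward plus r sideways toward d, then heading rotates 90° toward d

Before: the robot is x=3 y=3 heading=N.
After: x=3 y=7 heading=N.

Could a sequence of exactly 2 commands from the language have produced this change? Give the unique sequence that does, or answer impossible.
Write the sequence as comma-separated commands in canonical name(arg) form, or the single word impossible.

straight(2), straight(2)

key: heading stays N — no command in the sequence turns
t0: x=3 y=3 heading=N
t=1 straight(2) ⇒ x=3 y=5 heading=N
t=2 straight(2) ⇒ x=3 y=7 heading=N
no other 2-command option fits: unique.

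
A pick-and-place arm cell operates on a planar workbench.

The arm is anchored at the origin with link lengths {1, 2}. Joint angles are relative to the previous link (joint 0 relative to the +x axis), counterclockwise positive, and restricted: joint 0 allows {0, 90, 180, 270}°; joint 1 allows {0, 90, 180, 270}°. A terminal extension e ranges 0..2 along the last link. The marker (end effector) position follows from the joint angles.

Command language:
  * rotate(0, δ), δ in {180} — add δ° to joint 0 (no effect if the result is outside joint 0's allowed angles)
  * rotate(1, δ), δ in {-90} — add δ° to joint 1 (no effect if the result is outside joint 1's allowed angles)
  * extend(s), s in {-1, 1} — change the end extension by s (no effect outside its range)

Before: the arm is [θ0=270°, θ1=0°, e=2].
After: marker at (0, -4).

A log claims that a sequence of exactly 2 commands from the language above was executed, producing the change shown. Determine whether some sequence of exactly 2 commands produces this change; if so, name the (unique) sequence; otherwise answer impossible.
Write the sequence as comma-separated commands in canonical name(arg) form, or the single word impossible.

key: order matters: swapping extend(1) and extend(-1) lands elsewhere
t0: [θ0=270°, θ1=0°, e=2]
[1] after extend(1): [θ0=270°, θ1=0°, e=2]
[2] after extend(-1): [θ0=270°, θ1=0°, e=1]
no rival 2-sequence matches.

extend(1), extend(-1)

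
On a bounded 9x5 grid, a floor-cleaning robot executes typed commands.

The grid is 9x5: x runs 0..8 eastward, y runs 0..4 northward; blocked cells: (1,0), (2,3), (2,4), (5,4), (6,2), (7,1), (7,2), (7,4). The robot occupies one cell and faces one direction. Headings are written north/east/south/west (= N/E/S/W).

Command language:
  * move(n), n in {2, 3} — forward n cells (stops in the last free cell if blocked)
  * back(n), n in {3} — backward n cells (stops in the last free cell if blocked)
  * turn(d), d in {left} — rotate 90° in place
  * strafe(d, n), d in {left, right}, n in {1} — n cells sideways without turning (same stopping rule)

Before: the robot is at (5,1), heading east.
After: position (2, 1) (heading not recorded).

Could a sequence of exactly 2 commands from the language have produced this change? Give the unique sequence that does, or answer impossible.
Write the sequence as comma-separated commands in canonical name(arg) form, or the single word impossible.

back(3), turn(left)

key: order matters: swapping back(3) and turn(left) lands elsewhere
initial: at (5,1), heading east
t=1 back(3) ⇒ at (2,1), heading east
t=2 turn(left) ⇒ at (2,1), heading north
no rival 2-sequence matches.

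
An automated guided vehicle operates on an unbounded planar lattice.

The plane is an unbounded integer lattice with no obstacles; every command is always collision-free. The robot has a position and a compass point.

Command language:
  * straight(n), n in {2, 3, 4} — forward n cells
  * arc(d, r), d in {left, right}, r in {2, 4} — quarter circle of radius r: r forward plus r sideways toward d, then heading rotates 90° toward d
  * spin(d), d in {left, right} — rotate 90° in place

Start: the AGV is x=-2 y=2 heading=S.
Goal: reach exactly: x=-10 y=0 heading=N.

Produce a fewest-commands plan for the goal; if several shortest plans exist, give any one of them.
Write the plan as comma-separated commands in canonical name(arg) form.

straight(2), arc(right, 4), arc(right, 4)

begin: x=-2 y=2 heading=S
1. straight(2) → x=-2 y=0 heading=S
2. arc(right, 4) → x=-6 y=-4 heading=W
3. arc(right, 4) → x=-10 y=0 heading=N
nothing shorter than 3 reaches the goal.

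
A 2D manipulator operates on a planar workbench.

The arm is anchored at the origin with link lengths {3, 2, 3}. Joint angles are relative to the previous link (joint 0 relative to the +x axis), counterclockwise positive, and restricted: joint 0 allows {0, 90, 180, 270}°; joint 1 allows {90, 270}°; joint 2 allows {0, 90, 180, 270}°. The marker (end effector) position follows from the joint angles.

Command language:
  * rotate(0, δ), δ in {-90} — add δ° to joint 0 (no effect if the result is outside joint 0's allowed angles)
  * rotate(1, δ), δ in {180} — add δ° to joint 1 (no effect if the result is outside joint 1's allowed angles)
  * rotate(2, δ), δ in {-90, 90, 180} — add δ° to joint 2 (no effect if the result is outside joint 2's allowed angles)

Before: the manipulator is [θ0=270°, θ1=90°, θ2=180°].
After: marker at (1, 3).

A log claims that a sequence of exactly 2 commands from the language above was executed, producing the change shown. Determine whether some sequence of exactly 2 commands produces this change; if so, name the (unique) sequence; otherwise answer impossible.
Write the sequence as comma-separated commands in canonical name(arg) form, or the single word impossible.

initial: [θ0=270°, θ1=90°, θ2=180°]
1. rotate(0, -90) → [θ0=180°, θ1=90°, θ2=180°]
2. rotate(0, -90) → [θ0=90°, θ1=90°, θ2=180°]
no rival 2-sequence matches.

rotate(0, -90), rotate(0, -90)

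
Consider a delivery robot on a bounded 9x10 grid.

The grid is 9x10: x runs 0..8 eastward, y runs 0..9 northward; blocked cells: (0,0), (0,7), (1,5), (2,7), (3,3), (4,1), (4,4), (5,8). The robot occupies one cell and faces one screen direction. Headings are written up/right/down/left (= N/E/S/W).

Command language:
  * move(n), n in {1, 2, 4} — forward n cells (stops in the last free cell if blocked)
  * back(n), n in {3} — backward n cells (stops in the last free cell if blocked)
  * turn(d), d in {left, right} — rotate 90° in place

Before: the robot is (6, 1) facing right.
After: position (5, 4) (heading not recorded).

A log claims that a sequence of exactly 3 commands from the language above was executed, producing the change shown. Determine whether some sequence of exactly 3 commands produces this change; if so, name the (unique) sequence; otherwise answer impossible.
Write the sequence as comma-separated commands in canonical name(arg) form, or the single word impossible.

key: the first back(3) is stopped early by the blocked cell at (4,1)
start: (6, 1) facing right
t=1 back(3) ⇒ (5, 1) facing right
t=2 turn(right) ⇒ (5, 1) facing down
t=3 back(3) ⇒ (5, 4) facing down
no rival 3-sequence matches.

back(3), turn(right), back(3)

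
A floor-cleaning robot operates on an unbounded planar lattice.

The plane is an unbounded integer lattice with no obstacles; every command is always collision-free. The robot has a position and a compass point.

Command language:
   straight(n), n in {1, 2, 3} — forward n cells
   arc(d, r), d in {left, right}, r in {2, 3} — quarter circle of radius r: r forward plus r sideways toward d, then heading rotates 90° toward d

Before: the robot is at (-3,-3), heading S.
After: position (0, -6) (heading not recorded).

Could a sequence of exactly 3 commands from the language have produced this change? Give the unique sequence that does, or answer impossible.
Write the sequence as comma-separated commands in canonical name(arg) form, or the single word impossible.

t0: at (-3,-3), heading S
1. straight(1) → at (-3,-4), heading S
2. arc(left, 2) → at (-1,-6), heading E
3. straight(1) → at (0,-6), heading E
no rival 3-sequence matches.

straight(1), arc(left, 2), straight(1)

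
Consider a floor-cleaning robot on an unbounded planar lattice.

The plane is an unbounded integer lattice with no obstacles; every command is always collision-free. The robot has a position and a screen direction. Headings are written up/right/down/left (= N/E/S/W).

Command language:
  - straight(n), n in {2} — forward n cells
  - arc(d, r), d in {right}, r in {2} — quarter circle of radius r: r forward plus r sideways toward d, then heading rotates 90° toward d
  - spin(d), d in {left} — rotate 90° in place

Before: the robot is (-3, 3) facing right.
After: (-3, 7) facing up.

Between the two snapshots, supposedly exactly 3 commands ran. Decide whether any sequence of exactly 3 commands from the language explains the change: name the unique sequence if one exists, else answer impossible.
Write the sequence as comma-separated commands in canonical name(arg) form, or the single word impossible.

spin(left), straight(2), straight(2)

key: running straight(2) before spin(left) would end elsewhere — order is forced
from: (-3, 3) facing right
[1] after spin(left): (-3, 3) facing up
[2] after straight(2): (-3, 5) facing up
[3] after straight(2): (-3, 7) facing up
no other 3-command option fits: unique.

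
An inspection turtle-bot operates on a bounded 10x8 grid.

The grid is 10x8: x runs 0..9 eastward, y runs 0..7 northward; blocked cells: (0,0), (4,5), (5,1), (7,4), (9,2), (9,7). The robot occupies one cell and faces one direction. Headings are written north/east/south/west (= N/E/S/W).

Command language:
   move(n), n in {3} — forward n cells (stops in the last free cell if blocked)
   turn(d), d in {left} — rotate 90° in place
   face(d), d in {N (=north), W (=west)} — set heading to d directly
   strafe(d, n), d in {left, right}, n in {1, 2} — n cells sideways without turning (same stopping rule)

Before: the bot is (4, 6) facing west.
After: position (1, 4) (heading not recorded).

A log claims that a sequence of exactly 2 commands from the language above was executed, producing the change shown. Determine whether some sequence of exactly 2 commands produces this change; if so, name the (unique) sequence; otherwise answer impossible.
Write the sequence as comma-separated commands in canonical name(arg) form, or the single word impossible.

key: order matters: swapping move(3) and strafe(left, 2) lands elsewhere
initial: (4, 6) facing west
step 1 (move(3)): (1, 6) facing west
step 2 (strafe(left, 2)): (1, 4) facing west
uniquely the one of 64 2-step routes that fits.

move(3), strafe(left, 2)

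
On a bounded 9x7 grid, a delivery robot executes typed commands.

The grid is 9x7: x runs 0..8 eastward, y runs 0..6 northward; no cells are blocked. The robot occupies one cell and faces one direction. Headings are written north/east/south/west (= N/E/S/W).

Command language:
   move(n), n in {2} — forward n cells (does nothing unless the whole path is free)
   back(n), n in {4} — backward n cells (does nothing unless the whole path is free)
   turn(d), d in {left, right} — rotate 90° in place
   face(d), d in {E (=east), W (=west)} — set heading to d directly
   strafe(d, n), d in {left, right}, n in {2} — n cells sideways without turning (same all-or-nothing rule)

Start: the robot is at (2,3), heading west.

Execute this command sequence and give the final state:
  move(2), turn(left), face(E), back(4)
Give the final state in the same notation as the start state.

begin: at (2,3), heading west
[1] after move(2): at (0,3), heading west
[2] after turn(left): at (0,3), heading south
[3] after face(E): at (0,3), heading east
[4] after back(4): at (0,3), heading east

at (0,3), heading east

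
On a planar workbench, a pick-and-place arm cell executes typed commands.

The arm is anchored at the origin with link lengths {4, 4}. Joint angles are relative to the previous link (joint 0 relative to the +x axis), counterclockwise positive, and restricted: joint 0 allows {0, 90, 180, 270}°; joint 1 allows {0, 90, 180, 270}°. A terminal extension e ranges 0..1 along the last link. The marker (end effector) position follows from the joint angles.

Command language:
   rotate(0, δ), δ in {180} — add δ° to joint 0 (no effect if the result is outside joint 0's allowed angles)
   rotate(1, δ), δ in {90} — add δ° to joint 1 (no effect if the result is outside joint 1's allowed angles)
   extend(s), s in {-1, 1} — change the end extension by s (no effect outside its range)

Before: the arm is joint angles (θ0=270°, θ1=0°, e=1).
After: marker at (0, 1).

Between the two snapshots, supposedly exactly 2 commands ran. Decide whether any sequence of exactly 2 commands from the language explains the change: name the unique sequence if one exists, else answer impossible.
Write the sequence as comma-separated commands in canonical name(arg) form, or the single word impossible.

start: joint angles (θ0=270°, θ1=0°, e=1)
[1] after rotate(1, 90): joint angles (θ0=270°, θ1=90°, e=1)
[2] after rotate(1, 90): joint angles (θ0=270°, θ1=180°, e=1)
no rival 2-sequence matches.

rotate(1, 90), rotate(1, 90)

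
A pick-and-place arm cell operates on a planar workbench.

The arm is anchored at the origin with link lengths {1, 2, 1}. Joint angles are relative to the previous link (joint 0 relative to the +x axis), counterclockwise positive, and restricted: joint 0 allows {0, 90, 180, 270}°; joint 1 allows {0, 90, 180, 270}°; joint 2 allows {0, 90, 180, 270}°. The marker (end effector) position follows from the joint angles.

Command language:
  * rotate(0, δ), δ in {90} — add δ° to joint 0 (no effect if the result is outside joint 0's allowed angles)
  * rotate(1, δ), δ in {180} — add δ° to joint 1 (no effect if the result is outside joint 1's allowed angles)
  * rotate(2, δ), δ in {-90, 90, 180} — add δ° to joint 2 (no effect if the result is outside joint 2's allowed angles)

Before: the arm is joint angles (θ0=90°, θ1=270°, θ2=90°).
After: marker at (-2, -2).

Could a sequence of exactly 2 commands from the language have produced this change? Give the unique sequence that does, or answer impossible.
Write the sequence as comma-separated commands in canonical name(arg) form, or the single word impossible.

rotate(0, 90), rotate(0, 90)

t0: joint angles (θ0=90°, θ1=270°, θ2=90°)
step 1 (rotate(0, 90)): joint angles (θ0=180°, θ1=270°, θ2=90°)
step 2 (rotate(0, 90)): joint angles (θ0=270°, θ1=270°, θ2=90°)
no rival 2-sequence matches.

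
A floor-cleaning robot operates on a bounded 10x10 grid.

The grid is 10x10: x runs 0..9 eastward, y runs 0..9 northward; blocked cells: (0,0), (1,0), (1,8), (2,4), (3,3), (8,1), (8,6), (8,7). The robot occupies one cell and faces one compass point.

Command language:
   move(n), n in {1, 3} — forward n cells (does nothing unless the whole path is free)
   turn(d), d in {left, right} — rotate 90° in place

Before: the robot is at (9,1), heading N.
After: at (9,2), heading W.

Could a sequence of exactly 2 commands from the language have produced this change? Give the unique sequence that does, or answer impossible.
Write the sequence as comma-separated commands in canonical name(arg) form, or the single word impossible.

key: cell and facing (now W) both changed — the 2 commands mix motion and turning
t0: at (9,1), heading N
[1] after move(1): at (9,2), heading N
[2] after turn(left): at (9,2), heading W
uniquely the one of 16 2-step routes that fits.

move(1), turn(left)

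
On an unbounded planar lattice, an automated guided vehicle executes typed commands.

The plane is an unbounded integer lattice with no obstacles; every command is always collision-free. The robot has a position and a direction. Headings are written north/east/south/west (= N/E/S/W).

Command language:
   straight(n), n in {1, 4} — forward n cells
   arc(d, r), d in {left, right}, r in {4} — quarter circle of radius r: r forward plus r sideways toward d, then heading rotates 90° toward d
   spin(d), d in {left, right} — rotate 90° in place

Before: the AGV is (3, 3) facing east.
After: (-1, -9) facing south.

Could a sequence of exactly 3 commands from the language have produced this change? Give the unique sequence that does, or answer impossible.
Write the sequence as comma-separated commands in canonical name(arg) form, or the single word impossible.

arc(right, 4), arc(right, 4), arc(left, 4)

key: cell and facing (now S) both changed — the 3 commands mix motion and turning
t0: (3, 3) facing east
step 1 (arc(right, 4)): (7, -1) facing south
step 2 (arc(right, 4)): (3, -5) facing west
step 3 (arc(left, 4)): (-1, -9) facing south
all 216 alternatives checked — unique.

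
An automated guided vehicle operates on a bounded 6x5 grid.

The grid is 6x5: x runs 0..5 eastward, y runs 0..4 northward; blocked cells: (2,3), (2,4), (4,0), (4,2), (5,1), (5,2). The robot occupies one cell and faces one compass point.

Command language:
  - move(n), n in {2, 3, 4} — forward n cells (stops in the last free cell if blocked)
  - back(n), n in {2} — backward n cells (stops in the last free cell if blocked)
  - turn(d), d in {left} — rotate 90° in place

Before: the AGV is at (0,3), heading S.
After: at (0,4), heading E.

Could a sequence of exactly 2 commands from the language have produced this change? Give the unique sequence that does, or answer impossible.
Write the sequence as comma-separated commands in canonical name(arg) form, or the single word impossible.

key: running turn(left) before back(2) would end elsewhere — order is forced
from: at (0,3), heading S
1. back(2) → at (0,4), heading S
2. turn(left) → at (0,4), heading E
no rival 2-sequence matches.

back(2), turn(left)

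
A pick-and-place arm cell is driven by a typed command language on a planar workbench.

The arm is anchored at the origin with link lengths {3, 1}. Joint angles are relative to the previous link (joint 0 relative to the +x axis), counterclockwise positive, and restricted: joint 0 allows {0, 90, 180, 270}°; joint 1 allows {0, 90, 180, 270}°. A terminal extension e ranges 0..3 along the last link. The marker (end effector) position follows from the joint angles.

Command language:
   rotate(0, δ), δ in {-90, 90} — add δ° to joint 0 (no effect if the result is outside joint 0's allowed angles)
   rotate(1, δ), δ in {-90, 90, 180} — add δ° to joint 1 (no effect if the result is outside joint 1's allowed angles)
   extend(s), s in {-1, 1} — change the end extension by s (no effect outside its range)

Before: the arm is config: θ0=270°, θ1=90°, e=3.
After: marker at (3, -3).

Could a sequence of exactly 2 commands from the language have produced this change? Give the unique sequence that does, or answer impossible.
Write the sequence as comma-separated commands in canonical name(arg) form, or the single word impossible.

extend(1), extend(-1)

key: order matters: swapping extend(1) and extend(-1) lands elsewhere
t0: config: θ0=270°, θ1=90°, e=3
[1] after extend(1): config: θ0=270°, θ1=90°, e=3
[2] after extend(-1): config: θ0=270°, θ1=90°, e=2
no other 2-command option fits: unique.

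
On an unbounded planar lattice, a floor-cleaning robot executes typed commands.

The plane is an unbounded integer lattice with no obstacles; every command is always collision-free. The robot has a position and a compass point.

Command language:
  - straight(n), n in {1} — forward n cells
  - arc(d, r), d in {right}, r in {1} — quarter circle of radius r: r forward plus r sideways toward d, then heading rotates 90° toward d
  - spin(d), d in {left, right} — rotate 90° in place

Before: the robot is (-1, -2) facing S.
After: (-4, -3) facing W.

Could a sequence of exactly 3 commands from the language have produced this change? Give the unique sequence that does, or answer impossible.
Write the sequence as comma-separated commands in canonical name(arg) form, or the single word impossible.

arc(right, 1), straight(1), straight(1)

key: order matters: swapping arc(right, 1) and straight(1) lands elsewhere
initial: (-1, -2) facing S
1. arc(right, 1) → (-2, -3) facing W
2. straight(1) → (-3, -3) facing W
3. straight(1) → (-4, -3) facing W
uniquely the one of 64 3-step routes that fits.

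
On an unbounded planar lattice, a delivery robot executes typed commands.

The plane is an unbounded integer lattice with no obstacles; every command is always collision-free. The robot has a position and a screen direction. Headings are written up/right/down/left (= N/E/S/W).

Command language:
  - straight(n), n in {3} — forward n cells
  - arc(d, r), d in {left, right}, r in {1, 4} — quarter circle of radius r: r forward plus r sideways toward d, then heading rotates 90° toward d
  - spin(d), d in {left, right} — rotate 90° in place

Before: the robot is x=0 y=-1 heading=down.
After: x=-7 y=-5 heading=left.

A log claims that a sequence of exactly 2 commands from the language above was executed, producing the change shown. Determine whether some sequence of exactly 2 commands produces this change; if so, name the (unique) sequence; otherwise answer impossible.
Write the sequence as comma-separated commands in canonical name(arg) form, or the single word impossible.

arc(right, 4), straight(3)

key: position moved to (-7,-5) AND the heading swung to W — translation plus rotation needed
t0: x=0 y=-1 heading=down
[1] after arc(right, 4): x=-4 y=-5 heading=left
[2] after straight(3): x=-7 y=-5 heading=left
all 49 alternatives checked — unique.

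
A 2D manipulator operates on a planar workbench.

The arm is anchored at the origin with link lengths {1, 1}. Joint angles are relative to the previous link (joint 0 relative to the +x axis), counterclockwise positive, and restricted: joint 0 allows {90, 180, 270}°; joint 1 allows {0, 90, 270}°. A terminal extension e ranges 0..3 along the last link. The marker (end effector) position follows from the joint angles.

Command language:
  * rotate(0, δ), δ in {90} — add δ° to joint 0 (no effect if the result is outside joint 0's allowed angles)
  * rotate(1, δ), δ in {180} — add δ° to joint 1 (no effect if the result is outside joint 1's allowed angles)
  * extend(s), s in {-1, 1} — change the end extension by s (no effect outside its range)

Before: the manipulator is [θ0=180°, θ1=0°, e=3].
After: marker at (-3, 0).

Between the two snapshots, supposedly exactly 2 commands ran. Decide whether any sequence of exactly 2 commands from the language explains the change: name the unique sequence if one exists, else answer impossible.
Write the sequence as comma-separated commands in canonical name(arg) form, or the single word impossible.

extend(-1), extend(-1)

start: [θ0=180°, θ1=0°, e=3]
t=1 extend(-1) ⇒ [θ0=180°, θ1=0°, e=2]
t=2 extend(-1) ⇒ [θ0=180°, θ1=0°, e=1]
no rival 2-sequence matches.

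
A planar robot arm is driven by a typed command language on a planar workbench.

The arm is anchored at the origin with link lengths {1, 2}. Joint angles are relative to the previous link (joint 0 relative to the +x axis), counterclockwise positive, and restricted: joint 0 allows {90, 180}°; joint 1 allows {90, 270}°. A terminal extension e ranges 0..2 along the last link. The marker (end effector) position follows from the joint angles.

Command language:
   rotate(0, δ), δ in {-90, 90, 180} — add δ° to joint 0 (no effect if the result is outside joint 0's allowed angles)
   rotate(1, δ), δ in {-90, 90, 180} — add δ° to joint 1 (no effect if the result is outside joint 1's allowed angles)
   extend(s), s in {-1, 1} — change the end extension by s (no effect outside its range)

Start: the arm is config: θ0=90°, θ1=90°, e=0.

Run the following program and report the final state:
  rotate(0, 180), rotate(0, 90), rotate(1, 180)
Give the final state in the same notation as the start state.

config: θ0=180°, θ1=270°, e=0

t0: config: θ0=90°, θ1=90°, e=0
t=1 rotate(0, 180) ⇒ config: θ0=90°, θ1=90°, e=0
t=2 rotate(0, 90) ⇒ config: θ0=180°, θ1=90°, e=0
t=3 rotate(1, 180) ⇒ config: θ0=180°, θ1=270°, e=0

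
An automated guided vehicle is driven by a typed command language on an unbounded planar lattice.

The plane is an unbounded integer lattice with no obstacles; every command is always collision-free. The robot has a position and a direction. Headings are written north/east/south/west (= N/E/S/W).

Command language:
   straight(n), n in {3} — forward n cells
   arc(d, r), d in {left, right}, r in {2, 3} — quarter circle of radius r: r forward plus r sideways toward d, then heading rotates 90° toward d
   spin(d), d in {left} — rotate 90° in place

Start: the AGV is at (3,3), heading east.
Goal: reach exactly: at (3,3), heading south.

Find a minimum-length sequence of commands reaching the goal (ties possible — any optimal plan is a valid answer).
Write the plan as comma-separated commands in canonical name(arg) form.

begin: at (3,3), heading east
step 1 (spin(left)): at (3,3), heading north
step 2 (spin(left)): at (3,3), heading west
step 3 (spin(left)): at (3,3), heading south
minimal: 3 command(s), checked below 3.

spin(left), spin(left), spin(left)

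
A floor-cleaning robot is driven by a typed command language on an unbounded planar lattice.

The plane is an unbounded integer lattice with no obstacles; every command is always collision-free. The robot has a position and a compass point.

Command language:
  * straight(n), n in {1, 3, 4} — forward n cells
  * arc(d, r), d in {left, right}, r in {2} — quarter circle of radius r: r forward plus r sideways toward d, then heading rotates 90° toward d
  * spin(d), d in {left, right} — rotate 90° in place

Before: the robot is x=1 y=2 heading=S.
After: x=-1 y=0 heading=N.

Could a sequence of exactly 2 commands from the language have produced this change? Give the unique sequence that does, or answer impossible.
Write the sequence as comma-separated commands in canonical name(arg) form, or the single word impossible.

arc(right, 2), spin(right)

key: order matters: swapping arc(right, 2) and spin(right) lands elsewhere
from: x=1 y=2 heading=S
step 1 (arc(right, 2)): x=-1 y=0 heading=W
step 2 (spin(right)): x=-1 y=0 heading=N
all 49 alternatives checked — unique.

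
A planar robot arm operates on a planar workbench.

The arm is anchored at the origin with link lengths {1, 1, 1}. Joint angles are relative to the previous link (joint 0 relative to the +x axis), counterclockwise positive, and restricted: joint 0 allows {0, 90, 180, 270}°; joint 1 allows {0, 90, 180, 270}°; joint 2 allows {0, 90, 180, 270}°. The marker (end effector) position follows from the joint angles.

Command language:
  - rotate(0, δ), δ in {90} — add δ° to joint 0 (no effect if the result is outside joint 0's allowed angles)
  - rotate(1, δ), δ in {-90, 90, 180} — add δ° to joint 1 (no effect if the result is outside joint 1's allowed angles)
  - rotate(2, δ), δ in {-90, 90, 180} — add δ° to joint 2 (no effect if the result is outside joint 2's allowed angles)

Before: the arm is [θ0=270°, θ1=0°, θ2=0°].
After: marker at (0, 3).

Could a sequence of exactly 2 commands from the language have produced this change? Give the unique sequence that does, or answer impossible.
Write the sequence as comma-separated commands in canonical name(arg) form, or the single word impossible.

rotate(0, 90), rotate(0, 90)

start: [θ0=270°, θ1=0°, θ2=0°]
t=1 rotate(0, 90) ⇒ [θ0=0°, θ1=0°, θ2=0°]
t=2 rotate(0, 90) ⇒ [θ0=90°, θ1=0°, θ2=0°]
uniquely the one of 49 2-step routes that fits.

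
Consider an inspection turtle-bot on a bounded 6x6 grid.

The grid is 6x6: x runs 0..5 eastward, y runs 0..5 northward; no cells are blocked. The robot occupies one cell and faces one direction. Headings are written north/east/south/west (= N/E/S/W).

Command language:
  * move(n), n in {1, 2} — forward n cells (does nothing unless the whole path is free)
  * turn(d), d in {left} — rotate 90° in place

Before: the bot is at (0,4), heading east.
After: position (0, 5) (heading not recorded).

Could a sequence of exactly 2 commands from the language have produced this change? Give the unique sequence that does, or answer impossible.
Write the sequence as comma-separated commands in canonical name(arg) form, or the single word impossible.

key: order matters: swapping turn(left) and move(1) lands elsewhere
from: at (0,4), heading east
step 1 (turn(left)): at (0,4), heading north
step 2 (move(1)): at (0,5), heading north
no other 2-command option fits: unique.

turn(left), move(1)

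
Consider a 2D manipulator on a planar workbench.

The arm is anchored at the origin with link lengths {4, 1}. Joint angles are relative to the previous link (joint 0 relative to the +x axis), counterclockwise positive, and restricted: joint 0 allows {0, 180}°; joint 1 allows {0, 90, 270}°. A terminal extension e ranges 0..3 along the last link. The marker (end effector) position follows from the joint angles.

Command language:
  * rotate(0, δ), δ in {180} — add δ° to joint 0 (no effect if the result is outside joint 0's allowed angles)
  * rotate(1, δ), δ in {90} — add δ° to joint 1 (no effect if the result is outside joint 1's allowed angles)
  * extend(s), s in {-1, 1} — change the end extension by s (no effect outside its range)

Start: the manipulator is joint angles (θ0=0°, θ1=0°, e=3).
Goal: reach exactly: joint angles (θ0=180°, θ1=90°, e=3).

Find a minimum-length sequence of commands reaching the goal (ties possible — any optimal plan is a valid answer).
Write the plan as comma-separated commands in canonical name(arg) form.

t0: joint angles (θ0=0°, θ1=0°, e=3)
1. rotate(1, 90) → joint angles (θ0=0°, θ1=90°, e=3)
2. rotate(0, 180) → joint angles (θ0=180°, θ1=90°, e=3)
nothing shorter than 2 reaches the goal.

rotate(1, 90), rotate(0, 180)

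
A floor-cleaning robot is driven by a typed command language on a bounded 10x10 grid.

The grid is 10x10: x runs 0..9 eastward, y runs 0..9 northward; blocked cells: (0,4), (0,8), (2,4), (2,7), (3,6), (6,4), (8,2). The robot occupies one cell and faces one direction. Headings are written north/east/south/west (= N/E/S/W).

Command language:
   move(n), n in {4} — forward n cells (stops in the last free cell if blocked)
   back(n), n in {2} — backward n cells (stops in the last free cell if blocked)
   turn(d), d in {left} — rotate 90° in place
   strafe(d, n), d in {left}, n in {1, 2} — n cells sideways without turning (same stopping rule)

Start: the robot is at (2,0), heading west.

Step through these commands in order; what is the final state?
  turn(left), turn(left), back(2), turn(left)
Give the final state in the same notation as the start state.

t0: at (2,0), heading west
[1] after turn(left): at (2,0), heading south
[2] after turn(left): at (2,0), heading east
[3] after back(2): at (0,0), heading east
[4] after turn(left): at (0,0), heading north

at (0,0), heading north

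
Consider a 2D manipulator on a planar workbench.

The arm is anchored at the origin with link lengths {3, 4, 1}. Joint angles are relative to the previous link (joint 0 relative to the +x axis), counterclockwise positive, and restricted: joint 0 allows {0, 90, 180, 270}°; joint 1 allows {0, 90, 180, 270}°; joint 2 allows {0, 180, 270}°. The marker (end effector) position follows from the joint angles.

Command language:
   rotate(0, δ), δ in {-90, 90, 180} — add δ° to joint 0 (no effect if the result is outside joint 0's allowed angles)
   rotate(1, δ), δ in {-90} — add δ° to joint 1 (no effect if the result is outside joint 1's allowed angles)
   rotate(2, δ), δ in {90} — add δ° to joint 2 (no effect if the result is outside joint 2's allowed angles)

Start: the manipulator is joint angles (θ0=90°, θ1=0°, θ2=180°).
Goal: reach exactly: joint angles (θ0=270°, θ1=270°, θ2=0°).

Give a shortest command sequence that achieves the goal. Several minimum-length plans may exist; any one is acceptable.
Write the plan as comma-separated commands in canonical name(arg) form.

rotate(0, 180), rotate(2, 90), rotate(2, 90), rotate(1, -90)

from: joint angles (θ0=90°, θ1=0°, θ2=180°)
t=1 rotate(0, 180) ⇒ joint angles (θ0=270°, θ1=0°, θ2=180°)
t=2 rotate(2, 90) ⇒ joint angles (θ0=270°, θ1=0°, θ2=270°)
t=3 rotate(2, 90) ⇒ joint angles (θ0=270°, θ1=0°, θ2=0°)
t=4 rotate(1, -90) ⇒ joint angles (θ0=270°, θ1=270°, θ2=0°)
nothing shorter than 4 reaches the goal.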